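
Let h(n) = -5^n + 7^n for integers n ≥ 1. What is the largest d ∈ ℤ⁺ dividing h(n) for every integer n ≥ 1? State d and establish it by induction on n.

d = 2

Computing the first values: h(1) = 2 and h(2) = 24; gcd(2, 24) = 2, so d ≤ 2.
We prove 2 | -5^n + 7^n for all n ≥ 1 by induction on n.
Base case (n = 1): h(1) = 2 = 2·(1), so 2 | h(1).
For the inductive step, assume it holds for an arbitrary p ≥ 1, i.e. 2 | h(p). Then
7^{p+1} − 5^{p+1} = 7·7^p − 5·5^p = 7·(7^p − 5^p) + (2)·5^p. The first term is divisible by 2 by the inductive hypothesis, and the second term (2)·5^p is divisible by 2 since 2 | 2. Hence 2 | h(p+1).
By induction, the statement is established for all n ≥ 1.
Therefore the largest such d is 2.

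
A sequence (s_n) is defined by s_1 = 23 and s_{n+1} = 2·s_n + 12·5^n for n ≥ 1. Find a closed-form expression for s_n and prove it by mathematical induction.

Computing the first terms: s_1 = 23, s_2 = 106, s_3 = 512. This suggests s_n = 3·2^(n - 1) + 4·5^n.
For the base case n = 1: the formula gives 23 = 23 = s_1.
Suppose the result is true for n = k, so s_k = 3·2^(k - 1) + 4·5^k.
Then s_{k+1} = 2·s_k + 12·5^k = 2·(3·2^(k - 1) + 4·5^k) + 12·5^k = 3·2^k + 4·5^(k + 1) = 3·2^((k+1) - 1) + 4·5^(k+1),
which is the claimed formula at n = k+1.
By induction, the statement is established for all n ≥ 1.

s_n = 3·2^(n - 1) + 4·5^n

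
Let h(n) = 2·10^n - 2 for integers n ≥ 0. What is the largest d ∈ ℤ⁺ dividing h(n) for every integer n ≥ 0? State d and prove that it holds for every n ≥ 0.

d = 18

Computing the first values: h(0) = 0 and h(1) = 18; gcd(0, 18) = 18, so d ≤ 18.
We prove 18 | 2·10^n - 2 for all n ≥ 0 by induction on n.
Base case (n = 0): h(0) = 0 = 18·(0), so 18 | h(0).
Inductive step: assume the claim holds for n = k, i.e. 18 | h(k). Then
h(k+1) = 2·10^(k+1) - 2 = 10·(2·10^k - 2) + 18 = 10·h(k) + 18. The first term is divisible by 18 by the inductive hypothesis, and 18 is divisible by 18. Hence 18 | h(k+1).
This completes the induction.
Therefore the largest such d is 18.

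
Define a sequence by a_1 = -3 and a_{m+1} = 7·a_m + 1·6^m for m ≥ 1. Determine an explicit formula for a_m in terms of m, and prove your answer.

Computing the first terms: a_1 = -3, a_2 = -15, a_3 = -69. This suggests a_m = -6^m + 3·7^(m - 1).
Base case (m = 1): the formula gives -3 = -3 = a_1.
Inductive step: assume the claim holds for m = r, so a_r = -6^r + 3·7^(r - 1).
Then a_{r+1} = 7·a_r + 1·6^r = 7·(-6^r + 3·7^(r - 1)) + 1·6^r = -6^(r + 1) + 3·7^r = -6^(r+1) + 3·7^((r+1) - 1),
which is the claimed formula at m = r+1.
This completes the induction.

a_m = -6^m + 3·7^(m - 1)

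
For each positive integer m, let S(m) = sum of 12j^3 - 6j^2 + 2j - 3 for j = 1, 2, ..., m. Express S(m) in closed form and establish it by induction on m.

S(m) = m(3m^3 + 4m^2 + m - 3)

We claim S(m) = m(3m^3 + 4m^2 + m - 3) for all m ≥ 1.
When m = 1: S(1) = 5, and the closed form gives 5. They agree.
Inductive step: suppose the statement holds for some j ≥ 1, so S(j) = j(3j^3 + 4j^2 + j - 3).
Then S(j+1) = S(j) + (12j^3 + 30j^2 + 26j + 5) = (j(3j^3 + 4j^2 + j - 3)) + (12j^3 + 30j^2 + 26j + 5).
Simplifying, S(j+1) = (j + 1)(3j^3 + 13j^2 + 18j + 5) = (j+1)(3(j+1)^3 + 4(j+1)^2 + (j+1) - 3),
which is the closed form with m = j+1.
Hence, by induction on m, the claim holds for every m ≥ 1.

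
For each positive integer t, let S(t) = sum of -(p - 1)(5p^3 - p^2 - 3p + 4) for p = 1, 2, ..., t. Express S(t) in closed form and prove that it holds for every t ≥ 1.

We claim S(t) = -t(t - 1)(t^3 + 2t^2 + 1) for all t ≥ 1.
Base step (t = 1): S(1) = 0, and the closed form gives 0. They agree.
Inductive step: suppose the statement holds for some p ≥ 1, so S(p) = p(-p^4 - p^3 + 2p^2 - p + 1).
Then S(p+1) = S(p) + (p(3p - 5(p + 1)^3 + (p + 1)^2 - 1)) = (p(-p^4 - p^3 + 2p^2 - p + 1)) + (p(3p - 5(p + 1)^3 + (p + 1)^2 - 1)).
Simplifying, S(p+1) = -p(p + 1)(p^3 + 5p^2 + 7p + 4) = -(p+1)((p+1) - 1)((p+1)^3 + 2(p+1)^2 + 1),
which is the closed form with t = p+1.
Hence, by induction on t, the claim holds for every t ≥ 1.

S(t) = -t(t - 1)(t^3 + 2t^2 + 1)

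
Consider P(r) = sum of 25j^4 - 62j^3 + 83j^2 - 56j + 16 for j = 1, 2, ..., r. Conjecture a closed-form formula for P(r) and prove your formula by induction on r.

P(r) = r(5r^4 - 3r^3 + 5r^2 - 2r + 1)

We claim P(r) = r(5r^4 - 3r^3 + 5r^2 - 2r + 1) for all r ≥ 1.
For the base case r = 1: P(1) = 6, and the closed form gives 6. They agree.
Inductive step: suppose the statement holds for some j ≥ 1, so P(j) = j(5j^4 - 3j^3 + 5j^2 - 2j + 1).
Then P(j+1) = P(j) + (25j^4 + 38j^3 + 47j^2 + 24j + 6) = (j(5j^4 - 3j^3 + 5j^2 - 2j + 1)) + (25j^4 + 38j^3 + 47j^2 + 24j + 6).
Simplifying, P(j+1) = (j + 1)(5j^4 + 17j^3 + 26j^2 + 19j + 6) = (j+1)(5(j+1)^4 - 3(j+1)^3 + 5(j+1)^2 - 2(j+1) + 1),
which is the closed form with r = j+1.
Hence, by induction on r, the claim holds for every r ≥ 1.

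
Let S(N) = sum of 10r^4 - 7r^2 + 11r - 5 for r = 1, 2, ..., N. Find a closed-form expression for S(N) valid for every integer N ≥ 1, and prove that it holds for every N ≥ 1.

We claim S(N) = N(2N^4 + 5N^3 + N^2 + 2N - 1) for all N ≥ 1.
Base step (N = 1): S(1) = 9, and the closed form gives 9. They agree.
Inductive step: assume the claim holds for N = r, so S(r) = r(2r^4 + 5r^3 + r^2 + 2r - 1).
Then S(r+1) = S(r) + (11r + 10(r + 1)^4 - 7(r + 1)^2 + 6) = (r(2r^4 + 5r^3 + r^2 + 2r - 1)) + (11r + 10(r + 1)^4 - 7(r + 1)^2 + 6).
Simplifying, S(r+1) = (r + 1)(2r^4 + 13r^3 + 28r^2 + 27r + 9) = (r+1)(2(r+1)^4 + 5(r+1)^3 + (r+1)^2 + 2(r+1) - 1),
which is the closed form with N = r+1.
By induction, the statement is established for all N ≥ 1.

S(N) = N(2N^4 + 5N^3 + N^2 + 2N - 1)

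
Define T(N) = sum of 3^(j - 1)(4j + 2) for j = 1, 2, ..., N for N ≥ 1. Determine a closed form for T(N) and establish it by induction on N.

We claim T(N) = 2·3^N·N for all N ≥ 1.
Base case (N = 1): T(1) = 6, and the closed form gives 6. They agree.
Inductive step: suppose the statement holds for some j ≥ 1, so T(j) = 2·3^j·j.
Then T(j+1) = T(j) + (3^j(4j + 6)) = (2·3^j·j) + (3^j(4j + 6)).
Simplifying, T(j+1) = 6·3^j(j + 1) = 2·3^(j+1)·(j+1),
which is the closed form with N = j+1.
This completes the induction.

T(N) = 2·3^N·N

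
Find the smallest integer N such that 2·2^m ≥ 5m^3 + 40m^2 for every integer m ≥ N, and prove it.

At m = 13: 16384 < 17745, so the inequality fails and N ≥ 14. We prove 2·2^m ≥ 5m^3 + 40m^2 for all m ≥ 14.
Base step (m = 14): 2·2^m = 32768 and 5m^3 + 40m^2 = 21560, so 32768 ≥ 21560.
Suppose the result is true for m = k, so 2·2^k ≥ 5k^3 + 40k^2.
Then 2·2^(k + 1) = 2·(2·2^k) ≥ 2·(5k^3 + 40k^2).
Also, for k ≥ 14 we have 2·(5k^3 + 40k^2) ≥ 5(k+1)^3 + 40(k+1)^2, since 2·(5k^3 + 40k^2) − (5(k+1)^3 + 40(k+1)^2) = 5k^3 + 25k^2 - 95k - 45, which is nonnegative for all k ≥ 14.
Combining, 2·2^(k + 1) ≥ 5(k+1)^3 + 40(k+1)^2.
By the principle of mathematical induction, the result holds for all m ≥ 14.
Hence the smallest such N is 14.

N = 14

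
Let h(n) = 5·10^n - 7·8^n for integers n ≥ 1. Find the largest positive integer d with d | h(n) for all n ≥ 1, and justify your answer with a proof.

d = 2

Computing the first values: h(1) = -6 and h(2) = 52; gcd(-6, 52) = 2, so d ≤ 2.
We prove 2 | 5·10^n - 7·8^n for all n ≥ 1 by induction on n.
When n = 1: h(1) = -6 = 2·(-3), so 2 | h(1).
For the inductive step, assume it holds for an arbitrary p ≥ 1, i.e. 2 | h(p). Then
h(p+1) − 10·h(p) = (5·10^(p+1) - 7·8^(p+1)) − 10·(5·10^p - 7·8^p) = (-7)·8^p·(8 − 10) = (14)·8^p. Since 2 | h(p) by the inductive hypothesis, 2 | 10·h(p); and 2 | 14 since 14 = 2·7. Therefore 2 | h(p+1).
This completes the induction.
Therefore the largest such d is 2.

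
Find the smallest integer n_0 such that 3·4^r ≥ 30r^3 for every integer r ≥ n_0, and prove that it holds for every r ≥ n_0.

At r = 5: 3072 < 3750, so the inequality fails and n_0 ≥ 6. We prove 3·4^r ≥ 30r^3 for all r ≥ 6.
For the base case r = 6: 3·4^r = 12288 and 30r^3 = 6480, so 12288 ≥ 6480.
Suppose the result is true for r = j, so 3·4^j ≥ 30j^3.
Then 3·4^(j + 1) = 4·(3·4^j) ≥ 4·(30j^3).
Also, for j ≥ 6 we have 4·(30j^3) ≥ 30(j+1)^3, since 4 ≥ (1 + 1/j)^3 for all j ≥ 6.
Combining, 3·4^(j + 1) ≥ 30(j+1)^3.
By the principle of mathematical induction, the result holds for all r ≥ 6.
Hence the smallest such n_0 is 6.

n_0 = 6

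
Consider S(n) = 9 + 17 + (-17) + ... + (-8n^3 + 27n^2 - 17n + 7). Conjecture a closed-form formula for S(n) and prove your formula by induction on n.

We claim S(n) = -n(2n^3 - 5n^2 - 3n - 3) for all n ≥ 1.
Base step (n = 1): S(1) = 9, and the closed form gives 9. They agree.
Suppose the result is true for n = j, so S(j) = j(-2j^3 + 5j^2 + 3j + 3).
Then S(j+1) = S(j) + (-8j^3 + 3j^2 + 13j + 9) = (j(-2j^3 + 5j^2 + 3j + 3)) + (-8j^3 + 3j^2 + 13j + 9).
Simplifying, S(j+1) = -(j + 1)(2j^3 + j^2 - 7j - 9) = -(j+1)(2(j+1)^3 - 5(j+1)^2 - 3(j+1) - 3),
which is the closed form with n = j+1.
By induction, the statement is established for all n ≥ 1.

S(n) = -n(2n^3 - 5n^2 - 3n - 3)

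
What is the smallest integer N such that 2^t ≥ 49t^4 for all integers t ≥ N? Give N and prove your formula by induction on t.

At t = 23: 8388608 < 13712209, so the inequality fails and N ≥ 24. We prove 2^t ≥ 49t^4 for all t ≥ 24.
When t = 24: 2^t = 16777216 and 49t^4 = 16257024, so 16777216 ≥ 16257024.
For the inductive step, assume it holds for an arbitrary p ≥ 24, so 2^p ≥ 49p^4.
Then 2^(p + 1) = 2·(2^p) ≥ 2·(49p^4).
Also, for p ≥ 24 we have 2·(49p^4) ≥ 49(p+1)^4, since 2 ≥ (1 + 1/p)^4 for all p ≥ 24.
Combining, 2^(p + 1) ≥ 49(p+1)^4.
By the principle of mathematical induction, the result holds for all t ≥ 24.
Hence the smallest such N is 24.

N = 24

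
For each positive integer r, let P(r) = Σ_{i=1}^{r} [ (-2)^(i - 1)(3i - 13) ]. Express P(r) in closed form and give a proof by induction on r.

We claim P(r) = (-2)^r(-r + 4) - 4 for all r ≥ 1.
When r = 1: P(1) = -10, and the closed form gives -10. They agree.
For the inductive step, assume it holds for an arbitrary i ≥ 1, so P(i) = (-2)^i(-i + 4) - 4.
Then P(i+1) = P(i) + ((-2)^i(3i - 10)) = ((-2)^i(-i + 4) - 4) + ((-2)^i(3i - 10)).
Simplifying, P(i+1) = 2(-2)^i·i - 6(-2)^i - 4 = (-2)^(i+1)(-(i+1) + 4) - 4,
which is the closed form with r = i+1.
By induction, the statement is established for all r ≥ 1.

P(r) = (-2)^r(-r + 4) - 4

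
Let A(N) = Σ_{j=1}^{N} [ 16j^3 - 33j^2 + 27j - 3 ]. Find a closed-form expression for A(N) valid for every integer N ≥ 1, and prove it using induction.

We claim A(N) = N(4N^3 - 3N^2 + N + 5) for all N ≥ 1.
For the base case N = 1: A(1) = 7, and the closed form gives 7. They agree.
Inductive step: assume the claim holds for N = j, so A(j) = j(4j^3 - 3j^2 + j + 5).
Then A(j+1) = A(j) + (16j^3 + 15j^2 + 9j + 7) = (j(4j^3 - 3j^2 + j + 5)) + (16j^3 + 15j^2 + 9j + 7).
Simplifying, A(j+1) = (j + 1)(4j^3 + 9j^2 + 7j + 7) = (j+1)(4(j+1)^3 - 3(j+1)^2 + (j+1) + 5),
which is the closed form with N = j+1.
By the principle of mathematical induction, the result holds for all N ≥ 1.

A(N) = N(4N^3 - 3N^2 + N + 5)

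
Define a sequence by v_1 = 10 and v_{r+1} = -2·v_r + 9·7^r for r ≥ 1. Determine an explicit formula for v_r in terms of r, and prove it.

v_r = 3(-2)^(r - 1) + 7^r

Computing the first terms: v_1 = 10, v_2 = 43, v_3 = 355. This suggests v_r = 3(-2)^(r - 1) + 7^r.
Base case (r = 1): the formula gives 10 = 10 = v_1.
Inductive step: suppose the statement holds for some i ≥ 1, so v_i = 3(-2)^(i - 1) + 7^i.
Then v_{i+1} = -2·v_i + 9·7^i = -2·(3(-2)^(i - 1) + 7^i) + 9·7^i = 3(-2)^i + 7^(i + 1) = 3(-2)^((i+1) - 1) + 7^(i+1),
which is the claimed formula at r = i+1.
Hence, by induction on r, the claim holds for every r ≥ 1.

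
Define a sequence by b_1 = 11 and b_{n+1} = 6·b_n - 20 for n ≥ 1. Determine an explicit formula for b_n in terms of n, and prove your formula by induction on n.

b_n = 7·6^(n - 1) + 4

Computing the first terms: b_1 = 11, b_2 = 46, b_3 = 256. This suggests b_n = 7·6^(n - 1) + 4.
For the base case n = 1: the formula gives 11 = 11 = b_1.
Inductive step: suppose the statement holds for some i ≥ 1, so b_i = 7·6^(i - 1) + 4.
Then b_{i+1} = 6·b_i - 20 = 6·(7·6^(i - 1) + 4) - 20 = 7·6^i + 4 = 7·6^((i+1) - 1) + 4,
which is the claimed formula at n = i+1.
By the principle of mathematical induction, the result holds for all n ≥ 1.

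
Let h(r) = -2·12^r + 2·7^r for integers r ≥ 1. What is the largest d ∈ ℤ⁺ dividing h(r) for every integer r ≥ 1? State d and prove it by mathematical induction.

d = 10

Computing the first values: h(1) = -10 and h(2) = -190; gcd(-10, -190) = 10, so d ≤ 10.
We prove 10 | -2·12^r + 2·7^r for all r ≥ 1 by induction on r.
When r = 1: h(1) = -10 = 10·(-1), so 10 | h(1).
Inductive step: suppose the statement holds for some m ≥ 1, i.e. 10 | h(m). Then
h(m+1) − 12·h(m) = (-2·12^(m+1) + 2·7^(m+1)) − 12·(-2·12^m + 2·7^m) = (2)·7^m·(7 − 12) = (-10)·7^m. Since 10 | h(m) by the inductive hypothesis, 10 | 12·h(m); and 10 | -10 since -10 = 10·-1. Therefore 10 | h(m+1).
Hence, by induction on r, the claim holds for every r ≥ 1.
Therefore the largest such d is 10.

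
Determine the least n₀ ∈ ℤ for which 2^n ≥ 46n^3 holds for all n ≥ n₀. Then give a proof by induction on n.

At n = 18: 262144 < 268272, so the inequality fails and n₀ ≥ 19. We prove 2^n ≥ 46n^3 for all n ≥ 19.
Base case (n = 19): 2^n = 524288 and 46n^3 = 315514, so 524288 ≥ 315514.
Suppose the result is true for n = k, so 2^k ≥ 46k^3.
Then 2^(k + 1) = 2·(2^k) ≥ 2·(46k^3).
Also, for k ≥ 19 we have 2·(46k^3) ≥ 46(k+1)^3, since 2 ≥ (1 + 1/k)^3 for all k ≥ 19.
Combining, 2^(k + 1) ≥ 46(k+1)^3.
This completes the induction.
Hence the smallest such n₀ is 19.

n₀ = 19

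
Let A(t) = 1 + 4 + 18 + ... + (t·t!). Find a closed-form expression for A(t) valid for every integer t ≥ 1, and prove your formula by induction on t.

A(t) = (t + 1)t! - 1

We claim A(t) = (t + 1)t! - 1 for all t ≥ 1.
When t = 1: A(1) = 1, and the closed form gives 1. They agree.
Inductive step: suppose the statement holds for some i ≥ 1, so A(i) = (i + 1)i! - 1.
Then A(i+1) = A(i) + ((i + 1)(i + 1)!) = ((i + 1)i! - 1) + ((i + 1)(i + 1)!).
Simplifying, A(i+1) = ((i+1) + 1)(i+1)! - 1,
which is the closed form with t = i+1.
This completes the induction.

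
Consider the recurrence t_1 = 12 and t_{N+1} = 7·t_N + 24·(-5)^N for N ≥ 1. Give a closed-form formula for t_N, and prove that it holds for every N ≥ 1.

t_N = -2(-5)^N + 2·7^(N - 1)

Computing the first terms: t_1 = 12, t_2 = -36, t_3 = 348. This suggests t_N = -2(-5)^N + 2·7^(N - 1).
When N = 1: the formula gives 12 = 12 = t_1.
For the inductive step, assume it holds for an arbitrary i ≥ 1, so t_i = -2(-5)^i + 2·7^(i - 1).
Then t_{i+1} = 7·t_i + 24·(-5)^i = 7·(-2(-5)^i + 2·7^(i - 1)) + 24·(-5)^i = -2(-5)^(i + 1) + 2·7^i = -2(-5)^(i+1) + 2·7^((i+1) - 1),
which is the claimed formula at N = i+1.
Hence, by induction on N, the claim holds for every N ≥ 1.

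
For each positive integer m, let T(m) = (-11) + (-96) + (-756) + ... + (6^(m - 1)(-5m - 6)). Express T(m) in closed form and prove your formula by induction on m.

T(m) = -6^m(m + 1) + 1

We claim T(m) = -6^m(m + 1) + 1 for all m ≥ 1.
When m = 1: T(1) = -11, and the closed form gives -11. They agree.
For the inductive step, assume it holds for an arbitrary k ≥ 1, so T(k) = -6^k(k + 1) + 1.
Then T(k+1) = T(k) + (6^k(-5k - 11)) = (-6^k(k + 1) + 1) + (6^k(-5k - 11)).
Simplifying, T(k+1) = -6·6^k·k - 12·6^k + 1 = -6^(k+1)((k+1) + 1) + 1,
which is the closed form with m = k+1.
By induction, the statement is established for all m ≥ 1.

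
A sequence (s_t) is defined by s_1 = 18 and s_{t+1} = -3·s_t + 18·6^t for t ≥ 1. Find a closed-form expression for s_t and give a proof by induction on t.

s_t = -2(-3)^t + 2·6^t

Computing the first terms: s_1 = 18, s_2 = 54, s_3 = 486. This suggests s_t = -2(-3)^t + 2·6^t.
For the base case t = 1: the formula gives 18 = 18 = s_1.
For the inductive step, assume it holds for an arbitrary i ≥ 1, so s_i = -2(-3)^i + 2·6^i.
Then s_{i+1} = -3·s_i + 18·6^i = -3·(-2(-3)^i + 2·6^i) + 18·6^i = -2(-3)^(i + 1) + 2·6^(i + 1),
which is the claimed formula at t = i+1.
This completes the induction.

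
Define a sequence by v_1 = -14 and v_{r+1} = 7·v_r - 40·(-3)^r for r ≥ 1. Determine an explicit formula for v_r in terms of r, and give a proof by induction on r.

v_r = 4(-3)^r - 2·7^(r - 1)

Computing the first terms: v_1 = -14, v_2 = 22, v_3 = -206. This suggests v_r = 4(-3)^r - 2·7^(r - 1).
When r = 1: the formula gives -14 = -14 = v_1.
For the inductive step, assume it holds for an arbitrary j ≥ 1, so v_j = 4(-3)^j - 2·7^(j - 1).
Then v_{j+1} = 7·v_j - 40·(-3)^j = 7·(4(-3)^j - 2·7^(j - 1)) - 40·(-3)^j = 4(-3)^(j + 1) - 2·7^j = 4(-3)^(j+1) - 2·7^((j+1) - 1),
which is the claimed formula at r = j+1.
By the principle of mathematical induction, the result holds for all r ≥ 1.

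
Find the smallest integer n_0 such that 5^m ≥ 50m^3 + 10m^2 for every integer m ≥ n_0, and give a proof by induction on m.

n_0 = 6

At m = 5: 3125 < 6500, so the inequality fails and n_0 ≥ 6. We prove 5^m ≥ 50m^3 + 10m^2 for all m ≥ 6.
Base step (m = 6): 5^m = 15625 and 50m^3 + 10m^2 = 11160, so 15625 ≥ 11160.
For the inductive step, assume it holds for an arbitrary k ≥ 6, so 5^k ≥ 50k^3 + 10k^2.
Then 5^(k + 1) = 5·(5^k) ≥ 5·(50k^3 + 10k^2).
Also, for k ≥ 6 we have 5·(50k^3 + 10k^2) ≥ 50(k+1)^3 + 10(k+1)^2, since 5·(50k^3 + 10k^2) − (50(k+1)^3 + 10(k+1)^2) = 200k^3 - 110k^2 - 170k - 60, which is nonnegative for all k ≥ 6.
Combining, 5^(k + 1) ≥ 50(k+1)^3 + 10(k+1)^2.
By the principle of mathematical induction, the result holds for all m ≥ 6.
Hence the smallest such n_0 is 6.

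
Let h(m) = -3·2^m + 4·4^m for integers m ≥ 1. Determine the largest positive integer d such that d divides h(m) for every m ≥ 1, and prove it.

Computing the first values: h(1) = 10 and h(2) = 52; gcd(10, 52) = 2, so d ≤ 2.
We prove 2 | -3·2^m + 4·4^m for all m ≥ 1 by induction on m.
For the base case m = 1: h(1) = 10 = 2·(5), so 2 | h(1).
Inductive step: assume the claim holds for m = r, i.e. 2 | h(r). Then
h(r+1) − 4·h(r) = (-3·2^(r+1) + 4·4^(r+1)) − 4·(-3·2^r + 4·4^r) = (-3)·2^r·(2 − 4) = (6)·2^r. Since 2 | h(r) by the inductive hypothesis, 2 | 4·h(r); and 2 | 6 since 6 = 2·3. Therefore 2 | h(r+1).
By induction, the statement is established for all m ≥ 1.
Therefore the largest such d is 2.

d = 2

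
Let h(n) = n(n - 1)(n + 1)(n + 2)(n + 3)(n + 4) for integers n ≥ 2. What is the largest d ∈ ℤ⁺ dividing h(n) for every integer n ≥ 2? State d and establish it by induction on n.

d = 720

Computing the first values: h(2) = 720 and h(3) = 5040; gcd(720, 5040) = 720, so d ≤ 720.
We prove 720 | n(n - 1)(n + 1)(n + 2)(n + 3)(n + 4) for all n ≥ 2 by induction on n.
Base step (n = 2): h(2) = 720 = 720·(1), so 720 | h(2).
For the inductive step, assume it holds for an arbitrary j ≥ 2, i.e. 720 | h(j). Then
h(j+1) − h(j) = j·(j+1)·(j+2)·(j+3)·(j+4)·(j+5) − (j-1)·j·(j+1)·(j+2)·(j+3)·(j+4) = j·(j+1)·(j+2)·(j+3)·(j+4)·[(j+5) − (j-1)] = 6·j·(j+1)·(j+2)·(j+3)·(j+4). The product of 5 consecutive integers is divisible by (5)! = 120, so h(j+1) − h(j) is divisible by 6·120 = 720. By the inductive hypothesis 720 | h(j), hence 720 | h(j+1).
By the principle of mathematical induction, the result holds for all n ≥ 2.
Therefore the largest such d is 720.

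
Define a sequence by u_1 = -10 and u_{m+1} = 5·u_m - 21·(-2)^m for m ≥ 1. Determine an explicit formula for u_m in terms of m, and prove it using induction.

u_m = 3(-2)^m - 4·5^(m - 1)

Computing the first terms: u_1 = -10, u_2 = -8, u_3 = -124. This suggests u_m = 3(-2)^m - 4·5^(m - 1).
For the base case m = 1: the formula gives -10 = -10 = u_1.
Inductive step: suppose the statement holds for some p ≥ 1, so u_p = 3(-2)^p - 4·5^(p - 1).
Then u_{p+1} = 5·u_p - 21·(-2)^p = 5·(3(-2)^p - 4·5^(p - 1)) - 21·(-2)^p = 3(-2)^(p + 1) - 4·5^p = 3(-2)^(p+1) - 4·5^((p+1) - 1),
which is the claimed formula at m = p+1.
By the principle of mathematical induction, the result holds for all m ≥ 1.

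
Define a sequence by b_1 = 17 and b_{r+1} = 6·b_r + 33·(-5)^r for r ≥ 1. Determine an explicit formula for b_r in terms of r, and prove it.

b_r = -3(-5)^r + 2·6^(r - 1)

Computing the first terms: b_1 = 17, b_2 = -63, b_3 = 447. This suggests b_r = -3(-5)^r + 2·6^(r - 1).
When r = 1: the formula gives 17 = 17 = b_1.
For the inductive step, assume it holds for an arbitrary m ≥ 1, so b_m = -3(-5)^m + 2·6^(m - 1).
Then b_{m+1} = 6·b_m + 33·(-5)^m = 6·(-3(-5)^m + 2·6^(m - 1)) + 33·(-5)^m = -3(-5)^(m + 1) + 2·6^m = -3(-5)^(m+1) + 2·6^((m+1) - 1),
which is the claimed formula at r = m+1.
This completes the induction.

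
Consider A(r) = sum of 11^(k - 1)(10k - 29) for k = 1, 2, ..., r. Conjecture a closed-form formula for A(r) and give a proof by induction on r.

A(r) = 11^r(r - 3) + 3

We claim A(r) = 11^r(r - 3) + 3 for all r ≥ 1.
For the base case r = 1: A(1) = -19, and the closed form gives -19. They agree.
Inductive step: suppose the statement holds for some k ≥ 1, so A(k) = 11^k(k - 3) + 3.
Then A(k+1) = A(k) + (11^k(10k - 19)) = (11^k(k - 3) + 3) + (11^k(10k - 19)).
Simplifying, A(k+1) = 11·11^k·k - 22·11^k + 3 = 11^(k+1)((k+1) - 3) + 3,
which is the closed form with r = k+1.
By induction, the statement is established for all r ≥ 1.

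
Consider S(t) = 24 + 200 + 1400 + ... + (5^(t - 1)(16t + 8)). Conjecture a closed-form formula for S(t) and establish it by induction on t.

We claim S(t) = 5^t(4t + 1) - 1 for all t ≥ 1.
Base step (t = 1): S(1) = 24, and the closed form gives 24. They agree.
Inductive step: assume the claim holds for t = k, so S(k) = 5^k(4k + 1) - 1.
Then S(k+1) = S(k) + (5^k(16k + 24)) = (5^k(4k + 1) - 1) + (5^k(16k + 24)).
Simplifying, S(k+1) = 20·5^k·k + 25·5^k - 1 = 5^(k+1)(4(k+1) + 1) - 1,
which is the closed form with t = k+1.
Hence, by induction on t, the claim holds for every t ≥ 1.

S(t) = 5^t(4t + 1) - 1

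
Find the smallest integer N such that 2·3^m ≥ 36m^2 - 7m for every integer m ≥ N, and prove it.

At m = 5: 486 < 865, so the inequality fails and N ≥ 6. We prove 2·3^m ≥ 36m^2 - 7m for all m ≥ 6.
Base step (m = 6): 2·3^m = 1458 and 36m^2 - 7m = 1254, so 1458 ≥ 1254.
Inductive step: suppose the statement holds for some k ≥ 6, so 2·3^k ≥ 36k^2 - 7k.
Then 2·3^(k + 1) = 3·(2·3^k) ≥ 3·(36k^2 - 7k).
Also, for k ≥ 6 we have 3·(36k^2 - 7k) ≥ 36(k+1)^2 - 7(k+1), since 3·(36k^2 - 7k) − (36(k+1)^2 - 7(k+1)) = 72k^2 - 86k - 29, which is nonnegative for all k ≥ 6.
Combining, 2·3^(k + 1) ≥ 36(k+1)^2 - 7(k+1).
Hence, by induction on m, the claim holds for every m ≥ 6.
Hence the smallest such N is 6.

N = 6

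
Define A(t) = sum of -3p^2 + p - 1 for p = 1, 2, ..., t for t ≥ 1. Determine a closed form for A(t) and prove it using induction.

A(t) = -t(t^2 + t + 1)

We claim A(t) = -t(t^2 + t + 1) for all t ≥ 1.
Base step (t = 1): A(1) = -3, and the closed form gives -3. They agree.
Inductive step: assume the claim holds for t = p, so A(p) = p(-p^2 - p - 1).
Then A(p+1) = A(p) + (p - 3(p + 1)^2) = (p(-p^2 - p - 1)) + (p - 3(p + 1)^2).
Simplifying, A(p+1) = -(p + 1)(p^2 + 3p + 3) = -(p+1)((p+1)^2 + (p+1) + 1),
which is the closed form with t = p+1.
This completes the induction.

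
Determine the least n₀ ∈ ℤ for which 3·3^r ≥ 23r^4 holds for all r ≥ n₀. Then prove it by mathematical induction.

n₀ = 11

At r = 10: 177147 < 230000, so the inequality fails and n₀ ≥ 11. We prove 3·3^r ≥ 23r^4 for all r ≥ 11.
For the base case r = 11: 3·3^r = 531441 and 23r^4 = 336743, so 531441 ≥ 336743.
Suppose the result is true for r = k, so 3·3^k ≥ 23k^4.
Then 3·3^(k + 1) = 3·(3·3^k) ≥ 3·(23k^4).
Also, for k ≥ 11 we have 3·(23k^4) ≥ 23(k+1)^4, since 3 ≥ (1 + 1/k)^4 for all k ≥ 11.
Combining, 3·3^(k + 1) ≥ 23(k+1)^4.
By induction, the statement is established for all r ≥ 11.
Hence the smallest such n₀ is 11.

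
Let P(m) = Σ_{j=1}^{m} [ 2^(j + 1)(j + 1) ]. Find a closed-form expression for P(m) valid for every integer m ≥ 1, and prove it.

We claim P(m) = 2^(m + 2)m for all m ≥ 1.
Base step (m = 1): P(1) = 8, and the closed form gives 8. They agree.
For the inductive step, assume it holds for an arbitrary j ≥ 1, so P(j) = 2^(j + 2)j.
Then P(j+1) = P(j) + (2^(j + 2)(j + 2)) = (2^(j + 2)j) + (2^(j + 2)(j + 2)).
Simplifying, P(j+1) = 2^(j + 3)(j + 1) = 2^((j+1) + 2)(j+1),
which is the closed form with m = j+1.
This completes the induction.

P(m) = 2^(m + 2)m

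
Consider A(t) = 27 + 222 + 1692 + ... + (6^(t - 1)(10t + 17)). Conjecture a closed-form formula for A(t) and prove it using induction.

We claim A(t) = 6^t(2t + 3) - 3 for all t ≥ 1.
For the base case t = 1: A(1) = 27, and the closed form gives 27. They agree.
Inductive step: assume the claim holds for t = p, so A(p) = 6^p(2p + 3) - 3.
Then A(p+1) = A(p) + (6^p(10p + 27)) = (6^p(2p + 3) - 3) + (6^p(10p + 27)).
Simplifying, A(p+1) = 12·6^p·p + 30·6^p - 3 = 6^(p+1)(2(p+1) + 3) - 3,
which is the closed form with t = p+1.
Hence, by induction on t, the claim holds for every t ≥ 1.

A(t) = 6^t(2t + 3) - 3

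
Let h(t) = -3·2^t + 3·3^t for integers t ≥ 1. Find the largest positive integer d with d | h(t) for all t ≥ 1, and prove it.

Computing the first values: h(1) = 3 and h(2) = 15; gcd(3, 15) = 3, so d ≤ 3.
We prove 3 | -3·2^t + 3·3^t for all t ≥ 1 by induction on t.
Base step (t = 1): h(1) = 3 = 3·(1), so 3 | h(1).
Suppose the result is true for t = k, i.e. 3 | h(k). Then
h(k+1) − 3·h(k) = (-3·2^(k+1) + 3·3^(k+1)) − 3·(-3·2^k + 3·3^k) = (-3)·2^k·(2 − 3) = (3)·2^k. Since 3 | h(k) by the inductive hypothesis, 3 | 3·h(k); and 3 | 3 since 3 = 3·1. Therefore 3 | h(k+1).
Hence, by induction on t, the claim holds for every t ≥ 1.
Therefore the largest such d is 3.

d = 3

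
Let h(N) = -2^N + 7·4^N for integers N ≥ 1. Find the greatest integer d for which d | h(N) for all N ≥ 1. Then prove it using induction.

Computing the first values: h(1) = 26 and h(2) = 108; gcd(26, 108) = 2, so d ≤ 2.
We prove 2 | -2^N + 7·4^N for all N ≥ 1 by induction on N.
For the base case N = 1: h(1) = 26 = 2·(13), so 2 | h(1).
Inductive step: suppose the statement holds for some m ≥ 1, i.e. 2 | h(m). Then
h(m+1) − 4·h(m) = (-2^(m+1) + 7·4^(m+1)) − 4·(-2^m + 7·4^m) = (-1)·2^m·(2 − 4) = (2)·2^m. Since 2 | h(m) by the inductive hypothesis, 2 | 4·h(m); and 2 | 2 since 2 = 2·1. Therefore 2 | h(m+1).
By the principle of mathematical induction, the result holds for all N ≥ 1.
Therefore the largest such d is 2.

d = 2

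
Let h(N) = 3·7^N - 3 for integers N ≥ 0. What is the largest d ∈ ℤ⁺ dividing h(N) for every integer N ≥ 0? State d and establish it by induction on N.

Computing the first values: h(0) = 0 and h(1) = 18; gcd(0, 18) = 18, so d ≤ 18.
We prove 18 | 3·7^N - 3 for all N ≥ 0 by induction on N.
For the base case N = 0: h(0) = 0 = 18·(0), so 18 | h(0).
Inductive step: assume the claim holds for N = m, i.e. 18 | h(m). Then
h(m+1) = 3·7^(m+1) - 3 = 7·(3·7^m - 3) + 18 = 7·h(m) + 18. The first term is divisible by 18 by the inductive hypothesis, and 18 is divisible by 18. Hence 18 | h(m+1).
By the principle of mathematical induction, the result holds for all N ≥ 0.
Therefore the largest such d is 18.

d = 18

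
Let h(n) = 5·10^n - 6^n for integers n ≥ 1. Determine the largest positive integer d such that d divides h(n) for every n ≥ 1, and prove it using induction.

Computing the first values: h(1) = 44 and h(2) = 464; gcd(44, 464) = 4, so d ≤ 4.
We prove 4 | 5·10^n - 6^n for all n ≥ 1 by induction on n.
When n = 1: h(1) = 44 = 4·(11), so 4 | h(1).
Inductive step: assume the claim holds for n = i, i.e. 4 | h(i). Then
h(i+1) − 10·h(i) = (5·10^(i+1) - 6^(i+1)) − 10·(5·10^i - 6^i) = (-1)·6^i·(6 − 10) = (4)·6^i. Since 4 | h(i) by the inductive hypothesis, 4 | 10·h(i); and 4 | 4 since 4 = 4·1. Therefore 4 | h(i+1).
This completes the induction.
Therefore the largest such d is 4.

d = 4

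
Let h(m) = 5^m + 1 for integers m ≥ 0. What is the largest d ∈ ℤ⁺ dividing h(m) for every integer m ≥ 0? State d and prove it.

d = 2

Computing the first values: h(0) = 2 and h(1) = 6; gcd(2, 6) = 2, so d ≤ 2.
We prove 2 | 5^m + 1 for all m ≥ 0 by induction on m.
For the base case m = 0: h(0) = 2 = 2·(1), so 2 | h(0).
Suppose the result is true for m = r, i.e. 2 | h(r). Then
h(r+1) = 5^(r+1) + 1 = 5·(5^r + 1) - 4 = 5·h(r) - 4. The first term is divisible by 2 by the inductive hypothesis, and -4 is divisible by 2. Hence 2 | h(r+1).
Hence, by induction on m, the claim holds for every m ≥ 0.
Therefore the largest such d is 2.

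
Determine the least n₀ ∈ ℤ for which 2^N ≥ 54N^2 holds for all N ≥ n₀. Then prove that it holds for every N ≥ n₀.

n₀ = 14

At N = 13: 8192 < 9126, so the inequality fails and n₀ ≥ 14. We prove 2^N ≥ 54N^2 for all N ≥ 14.
When N = 14: 2^N = 16384 and 54N^2 = 10584, so 16384 ≥ 10584.
Inductive step: suppose the statement holds for some m ≥ 14, so 2^m ≥ 54m^2.
Then 2^(m + 1) = 2·(2^m) ≥ 2·(54m^2).
Also, for m ≥ 14 we have 2·(54m^2) ≥ 54(m+1)^2, since 2 ≥ (1 + 1/m)^2 for all m ≥ 14.
Combining, 2^(m + 1) ≥ 54(m+1)^2.
By induction, the statement is established for all N ≥ 14.
Hence the smallest such n₀ is 14.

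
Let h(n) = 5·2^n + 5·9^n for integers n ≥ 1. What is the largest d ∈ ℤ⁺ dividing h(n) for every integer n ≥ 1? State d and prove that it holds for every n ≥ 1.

Computing the first values: h(1) = 55 and h(2) = 425; gcd(55, 425) = 5, so d ≤ 5.
We prove 5 | 5·2^n + 5·9^n for all n ≥ 1 by induction on n.
Base step (n = 1): h(1) = 55 = 5·(11), so 5 | h(1).
Inductive step: assume the claim holds for n = k, i.e. 5 | h(k). Then
h(k+1) − 9·h(k) = (5·2^(k+1) + 5·9^(k+1)) − 9·(5·2^k + 5·9^k) = (5)·2^k·(2 − 9) = (-35)·2^k. Since 5 | h(k) by the inductive hypothesis, 5 | 9·h(k); and 5 | -35 since -35 = 5·-7. Therefore 5 | h(k+1).
This completes the induction.
Therefore the largest such d is 5.

d = 5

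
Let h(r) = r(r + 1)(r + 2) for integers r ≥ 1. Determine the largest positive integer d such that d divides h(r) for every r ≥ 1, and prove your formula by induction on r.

d = 6

Computing the first values: h(1) = 6 and h(2) = 24; gcd(6, 24) = 6, so d ≤ 6.
We prove 6 | r(r + 1)(r + 2) for all r ≥ 1 by induction on r.
Base step (r = 1): h(1) = 6 = 6·(1), so 6 | h(1).
For the inductive step, assume it holds for an arbitrary m ≥ 1, i.e. 6 | h(m). Then
h(m+1) − h(m) = (m+1)·(m+2)·(m+3) − m·(m+1)·(m+2) = (m+1)·(m+2)·[(m+3) − m] = 3·(m+1)·(m+2). The product of 2 consecutive integers is divisible by (2)! = 2, so h(m+1) − h(m) is divisible by 3·2 = 6. By the inductive hypothesis 6 | h(m), hence 6 | h(m+1).
By the principle of mathematical induction, the result holds for all r ≥ 1.
Therefore the largest such d is 6.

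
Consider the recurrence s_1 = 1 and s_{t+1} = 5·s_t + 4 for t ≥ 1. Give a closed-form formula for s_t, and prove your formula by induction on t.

s_t = 2·5^(t - 1) - 1

Computing the first terms: s_1 = 1, s_2 = 9, s_3 = 49. This suggests s_t = 2·5^(t - 1) - 1.
When t = 1: the formula gives 1 = 1 = s_1.
Suppose the result is true for t = p, so s_p = 2·5^(p - 1) - 1.
Then s_{p+1} = 5·s_p + 4 = 5·(2·5^(p - 1) - 1) + 4 = 2·5^p - 1 = 2·5^((p+1) - 1) - 1,
which is the claimed formula at t = p+1.
This completes the induction.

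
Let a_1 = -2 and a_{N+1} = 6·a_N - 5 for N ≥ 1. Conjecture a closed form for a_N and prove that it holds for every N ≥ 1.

Computing the first terms: a_1 = -2, a_2 = -17, a_3 = -107. This suggests a_N = -3·6^(N - 1) + 1.
Base case (N = 1): the formula gives -2 = -2 = a_1.
Inductive step: suppose the statement holds for some m ≥ 1, so a_m = -3·6^(m - 1) + 1.
Then a_{m+1} = 6·a_m - 5 = 6·(-3·6^(m - 1) + 1) - 5 = -3·6^m + 1 = -3·6^((m+1) - 1) + 1,
which is the claimed formula at N = m+1.
By induction, the statement is established for all N ≥ 1.

a_N = -3·6^(N - 1) + 1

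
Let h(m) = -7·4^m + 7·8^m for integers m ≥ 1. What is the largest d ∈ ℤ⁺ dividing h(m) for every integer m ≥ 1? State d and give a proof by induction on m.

d = 28

Computing the first values: h(1) = 28 and h(2) = 336; gcd(28, 336) = 28, so d ≤ 28.
We prove 28 | -7·4^m + 7·8^m for all m ≥ 1 by induction on m.
Base case (m = 1): h(1) = 28 = 28·(1), so 28 | h(1).
Inductive step: assume the claim holds for m = k, i.e. 28 | h(k). Then
h(k+1) − 8·h(k) = (-7·4^(k+1) + 7·8^(k+1)) − 8·(-7·4^k + 7·8^k) = (-7)·4^k·(4 − 8) = (28)·4^k. Since 28 | h(k) by the inductive hypothesis, 28 | 8·h(k); and 28 | 28 since 28 = 28·1. Therefore 28 | h(k+1).
This completes the induction.
Therefore the largest such d is 28.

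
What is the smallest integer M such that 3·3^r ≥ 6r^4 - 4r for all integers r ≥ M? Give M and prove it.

M = 9

At r = 8: 19683 < 24544, so the inequality fails and M ≥ 9. We prove 3·3^r ≥ 6r^4 - 4r for all r ≥ 9.
When r = 9: 3·3^r = 59049 and 6r^4 - 4r = 39330, so 59049 ≥ 39330.
For the inductive step, assume it holds for an arbitrary k ≥ 9, so 3·3^k ≥ 6k^4 - 4k.
Then 3·3^(k + 1) = 3·(3·3^k) ≥ 3·(6k^4 - 4k).
Also, for k ≥ 9 we have 3·(6k^4 - 4k) ≥ 6(k+1)^4 - 4(k+1), since 3·(6k^4 - 4k) − (6(k+1)^4 - 4(k+1)) = 12k^4 - 24k^3 - 36k^2 - 32k - 2, which is nonnegative for all k ≥ 9.
Combining, 3·3^(k + 1) ≥ 6(k+1)^4 - 4(k+1).
By induction, the statement is established for all r ≥ 9.
Hence the smallest such M is 9.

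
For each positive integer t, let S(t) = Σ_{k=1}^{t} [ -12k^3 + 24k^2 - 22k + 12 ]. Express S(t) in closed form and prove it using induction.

We claim S(t) = -t(3t^3 - 2t^2 + 2t - 5) for all t ≥ 1.
When t = 1: S(1) = 2, and the closed form gives 2. They agree.
Suppose the result is true for t = k, so S(k) = k(-3k^3 + 2k^2 - 2k + 5).
Then S(k+1) = S(k) + (-12k^3 - 12k^2 - 10k + 2) = (k(-3k^3 + 2k^2 - 2k + 5)) + (-12k^3 - 12k^2 - 10k + 2).
Simplifying, S(k+1) = -(k + 1)(3k^3 + 7k^2 + 7k - 2) = -(k+1)(3(k+1)^3 - 2(k+1)^2 + 2(k+1) - 5),
which is the closed form with t = k+1.
By induction, the statement is established for all t ≥ 1.

S(t) = -t(3t^3 - 2t^2 + 2t - 5)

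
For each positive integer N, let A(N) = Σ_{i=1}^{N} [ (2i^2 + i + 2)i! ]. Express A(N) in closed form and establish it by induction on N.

A(N) = (2N + 1)(N + 1)! - 1

We claim A(N) = (2N + 1)(N + 1)! - 1 for all N ≥ 1.
Base case (N = 1): A(1) = 5, and the closed form gives 5. They agree.
Inductive step: suppose the statement holds for some i ≥ 1, so A(i) = (2i + 1)(i + 1)! - 1.
Then A(i+1) = A(i) + ((2i^2 + 5i + 5)(i + 1)!) = ((2i + 1)(i + 1)! - 1) + ((2i^2 + 5i + 5)(i + 1)!).
Simplifying, A(i+1) = (2(i+1) + 1)((i+1) + 1)! - 1,
which is the closed form with N = i+1.
This completes the induction.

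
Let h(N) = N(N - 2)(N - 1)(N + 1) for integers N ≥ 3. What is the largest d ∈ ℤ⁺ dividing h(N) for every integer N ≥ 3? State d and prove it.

d = 24

Computing the first values: h(3) = 24 and h(4) = 120; gcd(24, 120) = 24, so d ≤ 24.
We prove 24 | N(N - 2)(N - 1)(N + 1) for all N ≥ 3 by induction on N.
When N = 3: h(3) = 24 = 24·(1), so 24 | h(3).
For the inductive step, assume it holds for an arbitrary p ≥ 3, i.e. 24 | h(p). Then
h(p+1) − h(p) = (p-1)·p·(p+1)·(p+2) − (p-2)·(p-1)·p·(p+1) = (p-1)·p·(p+1)·[(p+2) − (p-2)] = 4·(p-1)·p·(p+1). The product of 3 consecutive integers is divisible by (3)! = 6, so h(p+1) − h(p) is divisible by 4·6 = 24. By the inductive hypothesis 24 | h(p), hence 24 | h(p+1).
This completes the induction.
Therefore the largest such d is 24.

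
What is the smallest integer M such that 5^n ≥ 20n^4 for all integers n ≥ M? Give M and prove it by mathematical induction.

M = 7

At n = 6: 15625 < 25920, so the inequality fails and M ≥ 7. We prove 5^n ≥ 20n^4 for all n ≥ 7.
When n = 7: 5^n = 78125 and 20n^4 = 48020, so 78125 ≥ 48020.
Inductive step: assume the claim holds for n = i, so 5^i ≥ 20i^4.
Then 5^(i + 1) = 5·(5^i) ≥ 5·(20i^4).
Also, for i ≥ 7 we have 5·(20i^4) ≥ 20(i+1)^4, since 5 ≥ (1 + 1/i)^4 for all i ≥ 7.
Combining, 5^(i + 1) ≥ 20(i+1)^4.
This completes the induction.
Hence the smallest such M is 7.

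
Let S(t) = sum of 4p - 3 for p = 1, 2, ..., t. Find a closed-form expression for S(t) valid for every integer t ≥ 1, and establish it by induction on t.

We claim S(t) = t(2t - 1) for all t ≥ 1.
For the base case t = 1: S(1) = 1, and the closed form gives 1. They agree.
Suppose the result is true for t = p, so S(p) = p(2p - 1).
Then S(p+1) = S(p) + (4p + 1) = (p(2p - 1)) + (4p + 1).
Simplifying, S(p+1) = (p + 1)(2p + 1) = (p+1)(2(p+1) - 1),
which is the closed form with t = p+1.
Hence, by induction on t, the claim holds for every t ≥ 1.

S(t) = t(2t - 1)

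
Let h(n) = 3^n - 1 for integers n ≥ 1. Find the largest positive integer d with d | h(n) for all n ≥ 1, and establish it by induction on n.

Computing the first values: h(1) = 2 and h(2) = 8; gcd(2, 8) = 2, so d ≤ 2.
We prove 2 | 3^n - 1 for all n ≥ 1 by induction on n.
When n = 1: h(1) = 2 = 2·(1), so 2 | h(1).
Inductive step: assume the claim holds for n = k, i.e. 2 | h(k). Then
3^{k+1} − 1^{k+1} = 3·3^k − 1·1^k = 3·(3^k − 1^k) + (2)·1^k. The first term is divisible by 2 by the inductive hypothesis, and the second term (2)·1^k is divisible by 2 since 2 | 2. Hence 2 | h(k+1).
By the principle of mathematical induction, the result holds for all n ≥ 1.
Therefore the largest such d is 2.

d = 2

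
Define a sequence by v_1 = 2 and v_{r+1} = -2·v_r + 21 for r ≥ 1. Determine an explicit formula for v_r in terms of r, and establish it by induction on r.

v_r = -5(-2)^(r - 1) + 7

Computing the first terms: v_1 = 2, v_2 = 17, v_3 = -13. This suggests v_r = -5(-2)^(r - 1) + 7.
Base case (r = 1): the formula gives 2 = 2 = v_1.
Suppose the result is true for r = m, so v_m = -5(-2)^(m - 1) + 7.
Then v_{m+1} = -2·v_m + 21 = -2·(-5(-2)^(m - 1) + 7) + 21 = -5(-2)^m + 7 = -5(-2)^((m+1) - 1) + 7,
which is the claimed formula at r = m+1.
This completes the induction.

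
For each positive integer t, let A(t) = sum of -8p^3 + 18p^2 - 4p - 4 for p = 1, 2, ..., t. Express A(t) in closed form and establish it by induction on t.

A(t) = -t(2t^3 - 2t^2 - 5t + 3)

We claim A(t) = -t(2t^3 - 2t^2 - 5t + 3) for all t ≥ 1.
Base case (t = 1): A(1) = 2, and the closed form gives 2. They agree.
Suppose the result is true for t = p, so A(p) = p(-2p^3 + 2p^2 + 5p - 3).
Then A(p+1) = A(p) + (-8p^3 - 6p^2 + 8p + 2) = (p(-2p^3 + 2p^2 + 5p - 3)) + (-8p^3 - 6p^2 + 8p + 2).
Simplifying, A(p+1) = -(p + 1)(2p^3 + 4p^2 - 3p - 2) = -(p+1)(2(p+1)^3 - 2(p+1)^2 - 5(p+1) + 3),
which is the closed form with t = p+1.
This completes the induction.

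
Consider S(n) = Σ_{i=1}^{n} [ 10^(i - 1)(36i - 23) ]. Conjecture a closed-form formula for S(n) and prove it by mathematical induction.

We claim S(n) = 10^n(4n - 3) + 3 for all n ≥ 1.
When n = 1: S(1) = 13, and the closed form gives 13. They agree.
Suppose the result is true for n = i, so S(i) = 10^i(4i - 3) + 3.
Then S(i+1) = S(i) + (10^i(36i + 13)) = (10^i(4i - 3) + 3) + (10^i(36i + 13)).
Simplifying, S(i+1) = 40·10^i·i + 10·10^i + 3 = 10^(i+1)(4(i+1) - 3) + 3,
which is the closed form with n = i+1.
By induction, the statement is established for all n ≥ 1.

S(n) = 10^n(4n - 3) + 3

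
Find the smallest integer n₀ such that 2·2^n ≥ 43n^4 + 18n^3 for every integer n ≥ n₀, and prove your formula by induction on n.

n₀ = 23

At n = 22: 8388608 < 10264672, so the inequality fails and n₀ ≥ 23. We prove 2·2^n ≥ 43n^4 + 18n^3 for all n ≥ 23.
Base case (n = 23): 2·2^n = 16777216 and 43n^4 + 18n^3 = 12252169, so 16777216 ≥ 12252169.
For the inductive step, assume it holds for an arbitrary p ≥ 23, so 2·2^p ≥ 43p^4 + 18p^3.
Then 2·2^(p + 1) = 2·(2·2^p) ≥ 2·(43p^4 + 18p^3).
Also, for p ≥ 23 we have 2·(43p^4 + 18p^3) ≥ 43(p+1)^4 + 18(p+1)^3, since 2·(43p^4 + 18p^3) − (43(p+1)^4 + 18(p+1)^3) = 43p^4 - 154p^3 - 312p^2 - 226p - 61, which is nonnegative for all p ≥ 23.
Combining, 2·2^(p + 1) ≥ 43(p+1)^4 + 18(p+1)^3.
By the principle of mathematical induction, the result holds for all n ≥ 23.
Hence the smallest such n₀ is 23.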